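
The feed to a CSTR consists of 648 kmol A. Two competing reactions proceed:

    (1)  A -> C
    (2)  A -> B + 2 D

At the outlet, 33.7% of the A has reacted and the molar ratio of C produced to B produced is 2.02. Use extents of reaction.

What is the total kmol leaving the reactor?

Conversion of A: A consumed = 0.337 × 648 = 218.4 kmol = 1ξ₁ + 1ξ₂.
Selectivity: 1ξ₁ / (1ξ₂) = 2.02 → ξ₁ = 2.02 ξ₂.
Substitute: (1·2.02 + 1) ξ₂ = 218.4 → ξ₂ = 72.31 kmol, ξ₁ = 146.1 kmol.
Outlet amounts (n = n₀ + Σ ν·ξ):
  A: 648 − 1(146.1) − 1(72.31) = 429.6
  C: 0 + 1(146.1) = 146.1
  B: 0 + 1(72.31) = 72.31
  D: 0 + 2(72.31) = 144.6
Total out = 429.6 + 146.1 + 72.31 + 144.6 = 792.6 kmol.

793 kmol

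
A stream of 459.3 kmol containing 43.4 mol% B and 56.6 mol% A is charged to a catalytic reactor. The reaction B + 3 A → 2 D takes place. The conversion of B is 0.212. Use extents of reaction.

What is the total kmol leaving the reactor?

B reacted = 0.212 × 199.3 = 42.26 kmol; ν_B = −1, so ξ = 42.26/1 = 42.26 kmol.
Outlet amounts (n = n₀ + ν ξ):
  B: 199.3 − 1(42.26) = 157.1
  A: 260 − 3(42.26) = 133.2
  D: 0 + 2(42.26) = 84.52
Total out = 157.1 + 133.2 + 84.52 = 374.8 kmol.

375 kmol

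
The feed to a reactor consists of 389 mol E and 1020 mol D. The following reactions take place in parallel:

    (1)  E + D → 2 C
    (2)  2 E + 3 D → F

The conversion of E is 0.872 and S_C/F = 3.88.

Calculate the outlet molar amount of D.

Conversion of E: E consumed = 0.872 × 389 = 339.2 mol = 1ξ₁ + 2ξ₂.
Selectivity: 2ξ₁ / (1ξ₂) = 3.88 → ξ₁ = 1.94 ξ₂.
Substitute: (1·1.94 + 2) ξ₂ = 339.2 → ξ₂ = 86.09 mol, ξ₁ = 167 mol.
Outlet amounts (n = n₀ + Σ ν·ξ):
  E: 389 − 1(167) − 2(86.09) = 49.79
  D: 1020 − 1(167) − 3(86.09) = 594.7
  C: 0 + 2(167) = 334
  F: 0 + 1(86.09) = 86.09

595 mol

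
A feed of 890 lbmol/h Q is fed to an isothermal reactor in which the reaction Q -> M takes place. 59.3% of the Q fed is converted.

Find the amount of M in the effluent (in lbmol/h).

528 lbmol/h

Q reacted = 0.593 × 890 = 527.8 lbmol/h; ν_Q = −1, so ξ = 527.8/1 = 527.8 lbmol/h.
Outlet amounts (n = n₀ + ν ξ):
  Q: 890 − 1(527.8) = 362.2
  M: 0 + 1(527.8) = 527.8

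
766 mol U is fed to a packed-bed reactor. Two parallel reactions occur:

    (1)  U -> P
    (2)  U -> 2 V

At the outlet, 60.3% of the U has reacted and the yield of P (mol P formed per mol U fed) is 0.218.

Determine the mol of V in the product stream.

Yield of P: 1ξ₁ / 766 = 0.218 → ξ₁ = 167 mol.
Conversion of U: 1ξ₁ + 1ξ₂ = 0.603 × 766 = 461.9 → ξ₂ = 294.9 mol.
Outlet amounts (n = n₀ + Σ ν·ξ):
  U: 766 − 1(167) − 1(294.9) = 304.1
  P: 0 + 1(167) = 167
  V: 0 + 2(294.9) = 589.8

590 mol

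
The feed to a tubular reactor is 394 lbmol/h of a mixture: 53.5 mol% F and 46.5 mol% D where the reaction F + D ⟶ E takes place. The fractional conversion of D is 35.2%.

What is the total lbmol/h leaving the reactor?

330 lbmol/h

D reacted = 0.352 × 183.2 = 64.49 lbmol/h; ν_D = −1, so ξ = 64.49/1 = 64.49 lbmol/h.
Outlet amounts (n = n₀ + ν ξ):
  F: 210.8 − 1(64.49) = 146.3
  D: 183.2 − 1(64.49) = 118.7
  E: 0 + 1(64.49) = 64.49
Total out = 146.3 + 118.7 + 64.49 = 329.5 lbmol/h.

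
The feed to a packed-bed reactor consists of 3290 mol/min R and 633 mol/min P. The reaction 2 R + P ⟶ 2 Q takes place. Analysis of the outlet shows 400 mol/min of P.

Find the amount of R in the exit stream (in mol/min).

2820 mol/min

For P: n = n₀ − 1ξ → 400 = 633 − 1ξ, giving ξ = 233 mol/min.
Outlet amounts (n = n₀ + ν ξ):
  R: 3290 − 2(233) = 2824
  P: 633 − 1(233) = 400
  Q: 0 + 2(233) = 466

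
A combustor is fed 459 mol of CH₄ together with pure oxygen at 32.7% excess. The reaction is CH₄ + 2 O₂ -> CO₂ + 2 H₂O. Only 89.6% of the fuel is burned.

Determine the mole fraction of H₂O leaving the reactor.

Stoichiometric O₂ = 2 × 459 = 918 mol; O₂ fed = 918 × 1.327 = 1218 mol.
Fuel reacted = 0.896 × 459 → ξ = 411.3 mol.
Outlet (n = n₀ + ν ξ):
  CH₄: 459 − 1(411.3) = 47.74
  O₂: 1218 − 2(411.3) = 395.7
  CO₂: 0 + 1(411.3) = 411.3
  H₂O: 0 + 2(411.3) = 822.5
Total out = 1677 mol; y_H₂O = 822.5 / 1677 = 0.4904.

0.49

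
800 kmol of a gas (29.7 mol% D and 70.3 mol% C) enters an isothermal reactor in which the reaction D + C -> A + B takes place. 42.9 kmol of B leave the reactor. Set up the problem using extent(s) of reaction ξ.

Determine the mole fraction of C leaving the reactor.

For B: n = n₀ + 1ξ → 42.9 = 0 + 1ξ, giving ξ = 42.9 kmol.
Outlet amounts (n = n₀ + ν ξ):
  D: 237.6 − 1(42.9) = 194.7
  C: 562.4 − 1(42.9) = 519.5
  A: 0 + 1(42.9) = 42.9
  B: 0 + 1(42.9) = 42.9
Total out = 800 kmol; y_C = 519.5 / 800 = 0.6494.

0.649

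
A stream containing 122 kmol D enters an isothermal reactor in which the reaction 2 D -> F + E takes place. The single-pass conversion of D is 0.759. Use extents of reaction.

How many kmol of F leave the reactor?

46.3 kmol

D reacted = 0.759 × 122 = 92.6 kmol; ν_D = −2, so ξ = 92.6/2 = 46.3 kmol.
Outlet amounts (n = n₀ + ν ξ):
  D: 122 − 2(46.3) = 29.4
  F: 0 + 1(46.3) = 46.3
  E: 0 + 1(46.3) = 46.3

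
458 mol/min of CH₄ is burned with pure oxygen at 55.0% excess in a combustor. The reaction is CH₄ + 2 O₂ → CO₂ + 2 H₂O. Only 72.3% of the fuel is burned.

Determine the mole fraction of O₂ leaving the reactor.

Stoichiometric O₂ = 2 × 458 = 916 mol/min; O₂ fed = 916 × 1.550 = 1420 mol/min.
Fuel reacted = 0.723 × 458 → ξ = 331.1 mol/min.
Outlet (n = n₀ + ν ξ):
  CH₄: 458 − 1(331.1) = 126.9
  O₂: 1420 − 2(331.1) = 757.5
  CO₂: 0 + 1(331.1) = 331.1
  H₂O: 0 + 2(331.1) = 662.3
Total out = 1878 mol/min; y_O₂ = 757.5 / 1878 = 0.4034.

0.403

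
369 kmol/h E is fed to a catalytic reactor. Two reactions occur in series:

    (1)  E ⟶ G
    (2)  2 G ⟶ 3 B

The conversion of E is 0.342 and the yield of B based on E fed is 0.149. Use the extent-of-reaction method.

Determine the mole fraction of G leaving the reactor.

0.231

Conversion of E: E consumed = 1ξ₁ = 0.342 × 369 → ξ₁ = 126.2 kmol/h.
Yield of B: 3ξ₂ / 369 = 0.149 → ξ₂ = 18.33 kmol/h.
Outlet amounts (n = n₀ + Σ ν·ξ):
  E: 369 − 1(126.2) = 242.8
  G: 0 + 1(126.2) − 2(18.33) = 89.54
  B: 0 + 3(18.33) = 54.98
Total out = 387.3 kmol/h; y_G = 89.54 / 387.3 = 0.2312.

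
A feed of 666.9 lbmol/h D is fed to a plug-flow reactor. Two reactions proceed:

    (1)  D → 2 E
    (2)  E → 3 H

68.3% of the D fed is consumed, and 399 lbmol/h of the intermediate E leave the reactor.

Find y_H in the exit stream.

0.716

Conversion of D: D consumed = 1ξ₁ = 0.683 × 666.9 → ξ₁ = 455.5 lbmol/h.
E balance: n_E = 0 + 2ξ₁ − 1ξ₂ = 399 → ξ₂ = (2·455.5 − 399)/1 = 512 lbmol/h.
Outlet amounts (n = n₀ + Σ ν·ξ):
  D: 666.9 − 1(455.5) = 211.4
  E: 0 + 2(455.5) − 1(512) = 399
  H: 0 + 3(512) = 1536
Total out = 2146 lbmol/h; y_H = 1536 / 2146 = 0.7156.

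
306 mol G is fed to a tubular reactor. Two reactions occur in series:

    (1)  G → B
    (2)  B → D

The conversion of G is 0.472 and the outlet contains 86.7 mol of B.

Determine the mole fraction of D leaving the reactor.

0.189

Conversion of G: G consumed = 1ξ₁ = 0.472 × 306 → ξ₁ = 144.4 mol.
B balance: n_B = 0 + 1ξ₁ − 1ξ₂ = 86.7 → ξ₂ = (1·144.4 − 86.7)/1 = 57.73 mol.
Outlet amounts (n = n₀ + Σ ν·ξ):
  G: 306 − 1(144.4) = 161.6
  B: 0 + 1(144.4) − 1(57.73) = 86.7
  D: 0 + 1(57.73) = 57.73
Total out = 306 mol; y_D = 57.73 / 306 = 0.1887.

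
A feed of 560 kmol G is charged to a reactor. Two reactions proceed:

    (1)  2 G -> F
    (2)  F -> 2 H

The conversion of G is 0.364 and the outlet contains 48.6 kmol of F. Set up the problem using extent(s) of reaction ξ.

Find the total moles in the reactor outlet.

511 kmol

Conversion of G: G consumed = 2ξ₁ = 0.364 × 560 → ξ₁ = 101.9 kmol.
F balance: n_F = 0 + 1ξ₁ − 1ξ₂ = 48.6 → ξ₂ = (1·101.9 − 48.6)/1 = 53.32 kmol.
Outlet amounts (n = n₀ + Σ ν·ξ):
  G: 560 − 2(101.9) = 356.2
  F: 0 + 1(101.9) − 1(53.32) = 48.6
  H: 0 + 2(53.32) = 106.6
Total out = 356.2 + 48.6 + 106.6 = 511.4 kmol.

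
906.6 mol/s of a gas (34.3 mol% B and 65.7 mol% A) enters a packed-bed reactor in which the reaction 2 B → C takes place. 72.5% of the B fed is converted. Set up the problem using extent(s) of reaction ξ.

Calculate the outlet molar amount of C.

113 mol/s

B reacted = 0.725 × 311 = 225.4 mol/s; ν_B = −2, so ξ = 225.4/2 = 112.7 mol/s.
Outlet amounts (n = n₀ + ν ξ):
  B: 311 − 2(112.7) = 85.52
  C: 0 + 1(112.7) = 112.7
  A: 595.6 (inert)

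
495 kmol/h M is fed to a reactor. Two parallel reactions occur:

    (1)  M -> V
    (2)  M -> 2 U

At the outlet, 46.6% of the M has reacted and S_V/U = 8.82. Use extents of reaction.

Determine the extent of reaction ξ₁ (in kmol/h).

ξ₁ = 218 kmol/h

Conversion of M: M consumed = 0.466 × 495 = 230.7 kmol/h = 1ξ₁ + 1ξ₂.
Selectivity: 1ξ₁ / (2ξ₂) = 8.82 → ξ₁ = 17.64 ξ₂.
Substitute: (1·17.64 + 1) ξ₂ = 230.7 → ξ₂ = 12.38 kmol/h, ξ₁ = 218.3 kmol/h.
Outlet amounts (n = n₀ + Σ ν·ξ):
  M: 495 − 1(218.3) − 1(12.38) = 264.3
  V: 0 + 1(218.3) = 218.3
  U: 0 + 2(12.38) = 24.75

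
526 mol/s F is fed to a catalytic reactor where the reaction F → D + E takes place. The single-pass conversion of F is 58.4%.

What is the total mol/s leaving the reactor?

833 mol/s

F reacted = 0.584 × 526 = 307.2 mol/s; ν_F = −1, so ξ = 307.2/1 = 307.2 mol/s.
Outlet amounts (n = n₀ + ν ξ):
  F: 526 − 1(307.2) = 218.8
  D: 0 + 1(307.2) = 307.2
  E: 0 + 1(307.2) = 307.2
Total out = 218.8 + 307.2 + 307.2 = 833.2 mol/s.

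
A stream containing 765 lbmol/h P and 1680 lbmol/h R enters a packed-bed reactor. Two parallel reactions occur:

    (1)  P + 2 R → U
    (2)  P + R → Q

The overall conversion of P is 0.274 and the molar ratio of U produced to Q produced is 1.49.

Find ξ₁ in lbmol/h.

ξ₁ = 125 lbmol/h

Conversion of P: P consumed = 0.274 × 765 = 209.6 lbmol/h = 1ξ₁ + 1ξ₂.
Selectivity: 1ξ₁ / (1ξ₂) = 1.49 → ξ₁ = 1.49 ξ₂.
Substitute: (1·1.49 + 1) ξ₂ = 209.6 → ξ₂ = 84.18 lbmol/h, ξ₁ = 125.4 lbmol/h.
Outlet amounts (n = n₀ + Σ ν·ξ):
  P: 765 − 1(125.4) − 1(84.18) = 555.4
  R: 1680 − 2(125.4) − 1(84.18) = 1345
  U: 0 + 1(125.4) = 125.4
  Q: 0 + 1(84.18) = 84.18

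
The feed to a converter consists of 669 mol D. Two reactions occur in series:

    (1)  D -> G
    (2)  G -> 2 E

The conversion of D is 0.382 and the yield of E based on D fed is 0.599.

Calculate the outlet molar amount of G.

Conversion of D: D consumed = 1ξ₁ = 0.382 × 669 → ξ₁ = 255.6 mol.
Yield of E: 2ξ₂ / 669 = 0.599 → ξ₂ = 200.4 mol.
Outlet amounts (n = n₀ + Σ ν·ξ):
  D: 669 − 1(255.6) = 413.4
  G: 0 + 1(255.6) − 1(200.4) = 55.19
  E: 0 + 2(200.4) = 400.7

55.2 mol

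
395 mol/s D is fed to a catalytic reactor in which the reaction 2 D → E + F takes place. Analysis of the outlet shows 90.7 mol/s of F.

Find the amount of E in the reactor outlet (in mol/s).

90.7 mol/s

For F: n = n₀ + 1ξ → 90.7 = 0 + 1ξ, giving ξ = 90.7 mol/s.
Outlet amounts (n = n₀ + ν ξ):
  D: 395 − 2(90.7) = 213.6
  E: 0 + 1(90.7) = 90.7
  F: 0 + 1(90.7) = 90.7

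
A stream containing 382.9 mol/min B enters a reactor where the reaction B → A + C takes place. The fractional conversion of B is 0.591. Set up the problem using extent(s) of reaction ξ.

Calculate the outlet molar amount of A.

B reacted = 0.591 × 382.9 = 226.3 mol/min; ν_B = −1, so ξ = 226.3/1 = 226.3 mol/min.
Outlet amounts (n = n₀ + ν ξ):
  B: 382.9 − 1(226.3) = 156.6
  A: 0 + 1(226.3) = 226.3
  C: 0 + 1(226.3) = 226.3

226 mol/min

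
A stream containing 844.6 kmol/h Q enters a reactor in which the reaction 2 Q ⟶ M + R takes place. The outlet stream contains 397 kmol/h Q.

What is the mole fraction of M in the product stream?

For Q: n = n₀ − 2ξ → 397 = 844.6 − 2ξ, giving ξ = 223.8 kmol/h.
Outlet amounts (n = n₀ + ν ξ):
  Q: 844.6 − 2(223.8) = 397
  M: 0 + 1(223.8) = 223.8
  R: 0 + 1(223.8) = 223.8
Total out = 844.6 kmol/h; y_M = 223.8 / 844.6 = 0.265.

0.265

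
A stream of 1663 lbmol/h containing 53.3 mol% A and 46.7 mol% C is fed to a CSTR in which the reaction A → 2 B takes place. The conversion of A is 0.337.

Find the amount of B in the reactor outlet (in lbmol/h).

A reacted = 0.337 × 886.4 = 298.7 lbmol/h; ν_A = −1, so ξ = 298.7/1 = 298.7 lbmol/h.
Outlet amounts (n = n₀ + ν ξ):
  A: 886.4 − 1(298.7) = 587.7
  B: 0 + 2(298.7) = 597.4
  C: 776.6 (inert)

597 lbmol/h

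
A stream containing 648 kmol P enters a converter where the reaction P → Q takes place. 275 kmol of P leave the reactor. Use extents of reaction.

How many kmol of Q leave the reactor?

373 kmol

For P: n = n₀ − 1ξ → 275 = 648 − 1ξ, giving ξ = 373 kmol.
Outlet amounts (n = n₀ + ν ξ):
  P: 648 − 1(373) = 275
  Q: 0 + 1(373) = 373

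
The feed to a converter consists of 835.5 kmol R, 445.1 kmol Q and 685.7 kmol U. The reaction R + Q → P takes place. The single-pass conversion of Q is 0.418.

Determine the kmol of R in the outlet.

649 kmol

Q reacted = 0.418 × 445.1 = 186.1 kmol; ν_Q = −1, so ξ = 186.1/1 = 186.1 kmol.
Outlet amounts (n = n₀ + ν ξ):
  R: 835.5 − 1(186.1) = 649.4
  Q: 445.1 − 1(186.1) = 259
  P: 0 + 1(186.1) = 186.1
  U: 685.7 (inert)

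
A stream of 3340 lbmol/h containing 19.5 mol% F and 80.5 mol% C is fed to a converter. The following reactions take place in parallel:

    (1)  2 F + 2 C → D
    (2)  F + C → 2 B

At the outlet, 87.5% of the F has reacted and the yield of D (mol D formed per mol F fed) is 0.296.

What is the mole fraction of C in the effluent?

0.767

Yield of D: 1ξ₁ / 651.3 = 0.296 → ξ₁ = 192.8 lbmol/h.
Conversion of F: 2ξ₁ + 1ξ₂ = 0.875 × 651.3 = 569.9 → ξ₂ = 184.3 lbmol/h.
Outlet amounts (n = n₀ + Σ ν·ξ):
  F: 651.3 − 2(192.8) − 1(184.3) = 81.41
  C: 2689 − 2(192.8) − 1(184.3) = 2119
  D: 0 + 1(192.8) = 192.8
  B: 0 + 2(184.3) = 368.6
Total out = 2762 lbmol/h; y_C = 2119 / 2762 = 0.7672.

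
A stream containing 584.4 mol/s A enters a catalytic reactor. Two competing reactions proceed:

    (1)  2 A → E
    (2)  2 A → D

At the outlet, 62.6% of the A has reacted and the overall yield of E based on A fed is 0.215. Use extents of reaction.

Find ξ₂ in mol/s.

ξ₂ = 57.3 mol/s

Yield of E: 1ξ₁ / 584.4 = 0.215 → ξ₁ = 125.6 mol/s.
Conversion of A: 2ξ₁ + 2ξ₂ = 0.626 × 584.4 = 365.8 → ξ₂ = 57.27 mol/s.
Outlet amounts (n = n₀ + Σ ν·ξ):
  A: 584.4 − 2(125.6) − 2(57.27) = 218.6
  E: 0 + 1(125.6) = 125.6
  D: 0 + 1(57.27) = 57.27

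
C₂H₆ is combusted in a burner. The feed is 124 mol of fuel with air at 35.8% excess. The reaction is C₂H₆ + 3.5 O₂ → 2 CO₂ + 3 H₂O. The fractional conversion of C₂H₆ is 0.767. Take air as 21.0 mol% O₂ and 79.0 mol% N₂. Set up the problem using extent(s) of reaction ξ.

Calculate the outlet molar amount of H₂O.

285 mol

Stoichiometric O₂ = 3.5 × 124 = 434 mol; O₂ fed = 434 × 1.358 = 589.4 mol.
N₂ fed = 589.4 × 79/21 = 2217 mol.
Fuel reacted = 0.767 × 124 → ξ = 95.11 mol.
Outlet (n = n₀ + ν ξ):
  C₂H₆: 124 − 1(95.11) = 28.89
  O₂: 589.4 − 3.5(95.11) = 256.5
  N₂: 2217 (inert)
  CO₂: 0 + 2(95.11) = 190.2
  H₂O: 0 + 3(95.11) = 285.3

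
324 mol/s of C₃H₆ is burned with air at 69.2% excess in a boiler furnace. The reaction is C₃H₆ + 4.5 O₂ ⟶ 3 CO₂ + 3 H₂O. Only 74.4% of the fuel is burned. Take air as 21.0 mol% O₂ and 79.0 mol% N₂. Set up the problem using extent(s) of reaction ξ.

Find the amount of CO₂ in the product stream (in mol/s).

723 mol/s

Stoichiometric O₂ = 4.5 × 324 = 1458 mol/s; O₂ fed = 1458 × 1.692 = 2467 mol/s.
N₂ fed = 2467 × 79/21 = 9280 mol/s.
Fuel reacted = 0.744 × 324 → ξ = 241.1 mol/s.
Outlet (n = n₀ + ν ξ):
  C₃H₆: 324 − 1(241.1) = 82.94
  O₂: 2467 − 4.5(241.1) = 1382
  N₂: 9280 (inert)
  CO₂: 0 + 3(241.1) = 723.2
  H₂O: 0 + 3(241.1) = 723.2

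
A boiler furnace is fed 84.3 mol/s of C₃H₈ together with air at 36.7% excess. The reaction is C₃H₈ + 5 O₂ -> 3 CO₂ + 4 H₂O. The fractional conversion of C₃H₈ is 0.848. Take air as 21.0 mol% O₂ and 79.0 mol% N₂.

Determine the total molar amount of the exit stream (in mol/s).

2900 mol/s

Stoichiometric O₂ = 5 × 84.3 = 421.5 mol/s; O₂ fed = 421.5 × 1.367 = 576.2 mol/s.
N₂ fed = 576.2 × 79/21 = 2168 mol/s.
Fuel reacted = 0.848 × 84.3 → ξ = 71.49 mol/s.
Outlet (n = n₀ + ν ξ):
  C₃H₈: 84.3 − 1(71.49) = 12.81
  O₂: 576.2 − 5(71.49) = 218.8
  N₂: 2168 (inert)
  CO₂: 0 + 3(71.49) = 214.5
  H₂O: 0 + 4(71.49) = 285.9
Total out = 12.81 + 218.8 + 2168 + 214.5 + 285.9 = 2900 mol/s.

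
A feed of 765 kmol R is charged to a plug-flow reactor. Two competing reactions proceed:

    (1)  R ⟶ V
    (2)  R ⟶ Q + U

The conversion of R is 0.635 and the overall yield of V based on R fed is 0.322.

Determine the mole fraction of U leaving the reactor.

Yield of V: 1ξ₁ / 765 = 0.322 → ξ₁ = 246.3 kmol.
Conversion of R: 1ξ₁ + 1ξ₂ = 0.635 × 765 = 485.8 → ξ₂ = 239.4 kmol.
Outlet amounts (n = n₀ + Σ ν·ξ):
  R: 765 − 1(246.3) − 1(239.4) = 279.2
  V: 0 + 1(246.3) = 246.3
  Q: 0 + 1(239.4) = 239.4
  U: 0 + 1(239.4) = 239.4
Total out = 1004 kmol; y_U = 239.4 / 1004 = 0.2384.

0.238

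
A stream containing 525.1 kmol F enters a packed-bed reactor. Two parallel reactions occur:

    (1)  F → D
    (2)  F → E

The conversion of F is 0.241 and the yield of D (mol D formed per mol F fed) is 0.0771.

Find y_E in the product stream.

0.164

Yield of D: 1ξ₁ / 525.1 = 0.0771 → ξ₁ = 40.49 kmol.
Conversion of F: 1ξ₁ + 1ξ₂ = 0.241 × 525.1 = 126.5 → ξ₂ = 86.06 kmol.
Outlet amounts (n = n₀ + Σ ν·ξ):
  F: 525.1 − 1(40.49) − 1(86.06) = 398.6
  D: 0 + 1(40.49) = 40.49
  E: 0 + 1(86.06) = 86.06
Total out = 525.1 kmol; y_E = 86.06 / 525.1 = 0.1639.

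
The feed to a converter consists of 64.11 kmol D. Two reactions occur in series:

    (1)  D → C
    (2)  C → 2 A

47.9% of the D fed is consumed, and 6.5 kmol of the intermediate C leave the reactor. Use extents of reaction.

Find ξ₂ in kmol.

Conversion of D: D consumed = 1ξ₁ = 0.479 × 64.11 → ξ₁ = 30.71 kmol.
C balance: n_C = 0 + 1ξ₁ − 1ξ₂ = 6.5 → ξ₂ = (1·30.71 − 6.5)/1 = 24.21 kmol.
Outlet amounts (n = n₀ + Σ ν·ξ):
  D: 64.11 − 1(30.71) = 33.4
  C: 0 + 1(30.71) − 1(24.21) = 6.5
  A: 0 + 2(24.21) = 48.42

ξ₂ = 24.2 kmol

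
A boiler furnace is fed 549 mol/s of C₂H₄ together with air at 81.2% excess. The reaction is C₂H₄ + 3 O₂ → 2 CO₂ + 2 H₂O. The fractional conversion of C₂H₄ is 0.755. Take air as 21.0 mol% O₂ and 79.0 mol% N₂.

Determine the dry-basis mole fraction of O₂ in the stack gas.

Stoichiometric O₂ = 3 × 549 = 1647 mol/s; O₂ fed = 1647 × 1.812 = 2984 mol/s.
N₂ fed = 2984 × 79/21 = 11230 mol/s.
Fuel reacted = 0.755 × 549 → ξ = 414.5 mol/s.
Outlet (n = n₀ + ν ξ):
  C₂H₄: 549 − 1(414.5) = 134.5
  O₂: 2984 − 3(414.5) = 1741
  N₂: 11230 (inert)
  CO₂: 0 + 2(414.5) = 829
  H₂O: 0 + 2(414.5) = 829
Dry total = 13930 mol/s; y_O₂ (dry) = 1741 / 13930 = 0.125.

0.125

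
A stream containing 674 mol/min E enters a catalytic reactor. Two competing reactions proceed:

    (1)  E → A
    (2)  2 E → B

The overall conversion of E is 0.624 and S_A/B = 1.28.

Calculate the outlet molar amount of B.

128 mol/min

Conversion of E: E consumed = 0.624 × 674 = 420.6 mol/min = 1ξ₁ + 2ξ₂.
Selectivity: 1ξ₁ / (1ξ₂) = 1.28 → ξ₁ = 1.28 ξ₂.
Substitute: (1·1.28 + 2) ξ₂ = 420.6 → ξ₂ = 128.2 mol/min, ξ₁ = 164.1 mol/min.
Outlet amounts (n = n₀ + Σ ν·ξ):
  E: 674 − 1(164.1) − 2(128.2) = 253.4
  A: 0 + 1(164.1) = 164.1
  B: 0 + 1(128.2) = 128.2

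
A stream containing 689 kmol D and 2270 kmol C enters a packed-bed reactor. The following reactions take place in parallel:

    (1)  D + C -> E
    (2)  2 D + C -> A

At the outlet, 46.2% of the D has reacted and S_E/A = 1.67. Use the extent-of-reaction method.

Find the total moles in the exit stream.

2640 kmol

Conversion of D: D consumed = 0.462 × 689 = 318.3 kmol = 1ξ₁ + 2ξ₂.
Selectivity: 1ξ₁ / (1ξ₂) = 1.67 → ξ₁ = 1.67 ξ₂.
Substitute: (1·1.67 + 2) ξ₂ = 318.3 → ξ₂ = 86.74 kmol, ξ₁ = 144.8 kmol.
Outlet amounts (n = n₀ + Σ ν·ξ):
  D: 689 − 1(144.8) − 2(86.74) = 370.7
  C: 2270 − 1(144.8) − 1(86.74) = 2038
  E: 0 + 1(144.8) = 144.8
  A: 0 + 1(86.74) = 86.74
Total out = 370.7 + 2038 + 144.8 + 86.74 = 2641 kmol.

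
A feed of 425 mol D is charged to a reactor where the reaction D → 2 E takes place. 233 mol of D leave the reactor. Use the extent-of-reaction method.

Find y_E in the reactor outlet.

0.622

For D: n = n₀ − 1ξ → 233 = 425 − 1ξ, giving ξ = 192 mol.
Outlet amounts (n = n₀ + ν ξ):
  D: 425 − 1(192) = 233
  E: 0 + 2(192) = 384
Total out = 617 mol; y_E = 384 / 617 = 0.6224.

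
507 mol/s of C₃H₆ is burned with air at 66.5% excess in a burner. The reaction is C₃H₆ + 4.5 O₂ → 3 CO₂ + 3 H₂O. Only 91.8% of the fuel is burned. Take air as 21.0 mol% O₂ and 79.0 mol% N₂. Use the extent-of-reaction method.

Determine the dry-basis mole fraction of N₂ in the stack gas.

0.82

Stoichiometric O₂ = 4.5 × 507 = 2282 mol/s; O₂ fed = 2282 × 1.665 = 3799 mol/s.
N₂ fed = 3799 × 79/21 = 14290 mol/s.
Fuel reacted = 0.918 × 507 → ξ = 465.4 mol/s.
Outlet (n = n₀ + ν ξ):
  C₃H₆: 507 − 1(465.4) = 41.57
  O₂: 3799 − 4.5(465.4) = 1704
  N₂: 14290 (inert)
  CO₂: 0 + 3(465.4) = 1396
  H₂O: 0 + 3(465.4) = 1396
Dry total = 17430 mol/s; y_N₂ (dry) = 14290 / 17430 = 0.8198.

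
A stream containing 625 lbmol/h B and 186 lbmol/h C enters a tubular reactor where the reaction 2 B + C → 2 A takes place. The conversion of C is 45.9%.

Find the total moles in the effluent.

726 lbmol/h

C reacted = 0.459 × 186 = 85.37 lbmol/h; ν_C = −1, so ξ = 85.37/1 = 85.37 lbmol/h.
Outlet amounts (n = n₀ + ν ξ):
  B: 625 − 2(85.37) = 454.3
  C: 186 − 1(85.37) = 100.6
  A: 0 + 2(85.37) = 170.7
Total out = 454.3 + 100.6 + 170.7 = 725.6 lbmol/h.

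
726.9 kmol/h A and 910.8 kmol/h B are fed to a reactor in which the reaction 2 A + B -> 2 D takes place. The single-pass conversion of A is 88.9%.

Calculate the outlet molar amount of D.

646 kmol/h

A reacted = 0.889 × 726.9 = 646.2 kmol/h; ν_A = −2, so ξ = 646.2/2 = 323.1 kmol/h.
Outlet amounts (n = n₀ + ν ξ):
  A: 726.9 − 2(323.1) = 80.69
  B: 910.8 − 1(323.1) = 587.7
  D: 0 + 2(323.1) = 646.2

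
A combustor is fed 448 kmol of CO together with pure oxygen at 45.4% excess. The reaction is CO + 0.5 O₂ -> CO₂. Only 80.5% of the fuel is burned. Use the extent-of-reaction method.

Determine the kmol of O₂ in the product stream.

145 kmol

Stoichiometric O₂ = 0.5 × 448 = 224 kmol; O₂ fed = 224 × 1.454 = 325.7 kmol.
Fuel reacted = 0.805 × 448 → ξ = 360.6 kmol.
Outlet (n = n₀ + ν ξ):
  CO: 448 − 1(360.6) = 87.36
  O₂: 325.7 − 0.5(360.6) = 145.4
  CO₂: 0 + 1(360.6) = 360.6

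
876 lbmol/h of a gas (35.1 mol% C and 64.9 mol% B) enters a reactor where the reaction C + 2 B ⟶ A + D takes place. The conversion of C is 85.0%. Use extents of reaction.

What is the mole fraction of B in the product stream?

C reacted = 0.85 × 307.5 = 261.4 lbmol/h; ν_C = −1, so ξ = 261.4/1 = 261.4 lbmol/h.
Outlet amounts (n = n₀ + ν ξ):
  C: 307.5 − 1(261.4) = 46.12
  B: 568.5 − 2(261.4) = 45.81
  A: 0 + 1(261.4) = 261.4
  D: 0 + 1(261.4) = 261.4
Total out = 614.6 lbmol/h; y_B = 45.81 / 614.6 = 0.07454.

0.0745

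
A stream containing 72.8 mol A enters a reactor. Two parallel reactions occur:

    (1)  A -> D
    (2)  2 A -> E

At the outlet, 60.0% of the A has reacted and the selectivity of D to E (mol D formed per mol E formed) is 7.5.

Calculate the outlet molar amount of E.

Conversion of A: A consumed = 0.6 × 72.8 = 43.68 mol = 1ξ₁ + 2ξ₂.
Selectivity: 1ξ₁ / (1ξ₂) = 7.5 → ξ₁ = 7.5 ξ₂.
Substitute: (1·7.5 + 2) ξ₂ = 43.68 → ξ₂ = 4.598 mol, ξ₁ = 34.48 mol.
Outlet amounts (n = n₀ + Σ ν·ξ):
  A: 72.8 − 1(34.48) − 2(4.598) = 29.12
  D: 0 + 1(34.48) = 34.48
  E: 0 + 1(4.598) = 4.598

4.6 mol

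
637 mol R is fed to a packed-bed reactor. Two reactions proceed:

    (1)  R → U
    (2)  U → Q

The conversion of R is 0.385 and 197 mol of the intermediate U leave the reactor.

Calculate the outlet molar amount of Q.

Conversion of R: R consumed = 1ξ₁ = 0.385 × 637 → ξ₁ = 245.2 mol.
U balance: n_U = 0 + 1ξ₁ − 1ξ₂ = 197 → ξ₂ = (1·245.2 − 197)/1 = 48.25 mol.
Outlet amounts (n = n₀ + Σ ν·ξ):
  R: 637 − 1(245.2) = 391.8
  U: 0 + 1(245.2) − 1(48.25) = 197
  Q: 0 + 1(48.25) = 48.25

48.2 mol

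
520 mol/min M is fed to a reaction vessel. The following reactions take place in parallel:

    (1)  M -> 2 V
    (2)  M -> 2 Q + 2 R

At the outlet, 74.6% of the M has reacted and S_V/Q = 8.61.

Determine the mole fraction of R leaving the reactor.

0.0817

Conversion of M: M consumed = 0.746 × 520 = 387.9 mol/min = 1ξ₁ + 1ξ₂.
Selectivity: 2ξ₁ / (2ξ₂) = 8.61 → ξ₁ = 8.61 ξ₂.
Substitute: (1·8.61 + 1) ξ₂ = 387.9 → ξ₂ = 40.37 mol/min, ξ₁ = 347.6 mol/min.
Outlet amounts (n = n₀ + Σ ν·ξ):
  M: 520 − 1(347.6) − 1(40.37) = 132.1
  V: 0 + 2(347.6) = 695.1
  Q: 0 + 2(40.37) = 80.73
  R: 0 + 2(40.37) = 80.73
Total out = 988.7 mol/min; y_R = 80.73 / 988.7 = 0.08166.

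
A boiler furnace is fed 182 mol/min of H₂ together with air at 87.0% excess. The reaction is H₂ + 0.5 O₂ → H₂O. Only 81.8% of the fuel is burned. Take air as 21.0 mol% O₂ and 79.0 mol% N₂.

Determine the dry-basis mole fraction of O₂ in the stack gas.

0.124

Stoichiometric O₂ = 0.5 × 182 = 91 mol/min; O₂ fed = 91 × 1.870 = 170.2 mol/min.
N₂ fed = 170.2 × 79/21 = 640.2 mol/min.
Fuel reacted = 0.818 × 182 → ξ = 148.9 mol/min.
Outlet (n = n₀ + ν ξ):
  H₂: 182 − 1(148.9) = 33.12
  O₂: 170.2 − 0.5(148.9) = 95.73
  N₂: 640.2 (inert)
  H₂O: 0 + 1(148.9) = 148.9
Dry total = 769 mol/min; y_O₂ (dry) = 95.73 / 769 = 0.1245.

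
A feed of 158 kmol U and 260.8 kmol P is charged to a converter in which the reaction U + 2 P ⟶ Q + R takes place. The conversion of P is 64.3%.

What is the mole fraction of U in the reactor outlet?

0.221

P reacted = 0.643 × 260.8 = 167.7 kmol; ν_P = −2, so ξ = 167.7/2 = 83.85 kmol.
Outlet amounts (n = n₀ + ν ξ):
  U: 158 − 1(83.85) = 74.15
  P: 260.8 − 2(83.85) = 93.11
  Q: 0 + 1(83.85) = 83.85
  R: 0 + 1(83.85) = 83.85
Total out = 335 kmol; y_U = 74.15 / 335 = 0.2214.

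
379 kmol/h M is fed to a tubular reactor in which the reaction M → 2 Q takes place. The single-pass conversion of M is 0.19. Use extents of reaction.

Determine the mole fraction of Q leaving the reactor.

M reacted = 0.19 × 379 = 72.01 kmol/h; ν_M = −1, so ξ = 72.01/1 = 72.01 kmol/h.
Outlet amounts (n = n₀ + ν ξ):
  M: 379 − 1(72.01) = 307
  Q: 0 + 2(72.01) = 144
Total out = 451 kmol/h; y_Q = 144 / 451 = 0.3193.

0.319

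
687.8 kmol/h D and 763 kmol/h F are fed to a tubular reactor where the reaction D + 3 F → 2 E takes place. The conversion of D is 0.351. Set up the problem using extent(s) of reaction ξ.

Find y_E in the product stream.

0.499

D reacted = 0.351 × 687.8 = 241.4 kmol/h; ν_D = −1, so ξ = 241.4/1 = 241.4 kmol/h.
Outlet amounts (n = n₀ + ν ξ):
  D: 687.8 − 1(241.4) = 446.4
  F: 763 − 3(241.4) = 38.75
  E: 0 + 2(241.4) = 482.8
Total out = 968 kmol/h; y_E = 482.8 / 968 = 0.4988.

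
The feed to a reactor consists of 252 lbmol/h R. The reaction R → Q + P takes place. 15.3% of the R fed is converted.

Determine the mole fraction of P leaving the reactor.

R reacted = 0.153 × 252 = 38.56 lbmol/h; ν_R = −1, so ξ = 38.56/1 = 38.56 lbmol/h.
Outlet amounts (n = n₀ + ν ξ):
  R: 252 − 1(38.56) = 213.4
  Q: 0 + 1(38.56) = 38.56
  P: 0 + 1(38.56) = 38.56
Total out = 290.6 lbmol/h; y_P = 38.56 / 290.6 = 0.1327.

0.133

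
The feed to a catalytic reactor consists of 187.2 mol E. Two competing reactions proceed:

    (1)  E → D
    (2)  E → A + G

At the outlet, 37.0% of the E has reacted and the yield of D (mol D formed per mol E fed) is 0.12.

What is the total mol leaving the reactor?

Yield of D: 1ξ₁ / 187.2 = 0.12 → ξ₁ = 22.46 mol.
Conversion of E: 1ξ₁ + 1ξ₂ = 0.37 × 187.2 = 69.26 → ξ₂ = 46.8 mol.
Outlet amounts (n = n₀ + Σ ν·ξ):
  E: 187.2 − 1(22.46) − 1(46.8) = 117.9
  D: 0 + 1(22.46) = 22.46
  A: 0 + 1(46.8) = 46.8
  G: 0 + 1(46.8) = 46.8
Total out = 117.9 + 22.46 + 46.8 + 46.8 = 234 mol.

234 mol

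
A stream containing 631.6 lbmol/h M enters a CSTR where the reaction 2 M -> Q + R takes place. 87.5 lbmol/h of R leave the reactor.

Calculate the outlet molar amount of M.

457 lbmol/h

For R: n = n₀ + 1ξ → 87.5 = 0 + 1ξ, giving ξ = 87.5 lbmol/h.
Outlet amounts (n = n₀ + ν ξ):
  M: 631.6 − 2(87.5) = 456.6
  Q: 0 + 1(87.5) = 87.5
  R: 0 + 1(87.5) = 87.5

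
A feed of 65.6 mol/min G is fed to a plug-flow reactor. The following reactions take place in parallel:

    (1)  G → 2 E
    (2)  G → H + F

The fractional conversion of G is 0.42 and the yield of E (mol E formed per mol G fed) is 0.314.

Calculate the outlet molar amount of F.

17.3 mol/min

Yield of E: 2ξ₁ / 65.6 = 0.314 → ξ₁ = 10.3 mol/min.
Conversion of G: 1ξ₁ + 1ξ₂ = 0.42 × 65.6 = 27.55 → ξ₂ = 17.25 mol/min.
Outlet amounts (n = n₀ + Σ ν·ξ):
  G: 65.6 − 1(10.3) − 1(17.25) = 38.05
  E: 0 + 2(10.3) = 20.6
  H: 0 + 1(17.25) = 17.25
  F: 0 + 1(17.25) = 17.25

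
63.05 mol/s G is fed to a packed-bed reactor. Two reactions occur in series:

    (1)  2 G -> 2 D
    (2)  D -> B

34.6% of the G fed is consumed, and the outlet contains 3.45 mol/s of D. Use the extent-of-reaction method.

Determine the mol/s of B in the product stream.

18.4 mol/s

Conversion of G: G consumed = 2ξ₁ = 0.346 × 63.05 → ξ₁ = 10.91 mol/s.
D balance: n_D = 0 + 2ξ₁ − 1ξ₂ = 3.45 → ξ₂ = (2·10.91 − 3.45)/1 = 18.37 mol/s.
Outlet amounts (n = n₀ + Σ ν·ξ):
  G: 63.05 − 2(10.91) = 41.23
  D: 0 + 2(10.91) − 1(18.37) = 3.45
  B: 0 + 1(18.37) = 18.37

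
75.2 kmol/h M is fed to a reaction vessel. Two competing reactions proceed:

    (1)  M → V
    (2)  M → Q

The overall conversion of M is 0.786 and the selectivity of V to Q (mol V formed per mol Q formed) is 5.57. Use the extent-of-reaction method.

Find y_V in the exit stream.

0.666

Conversion of M: M consumed = 0.786 × 75.2 = 59.11 kmol/h = 1ξ₁ + 1ξ₂.
Selectivity: 1ξ₁ / (1ξ₂) = 5.57 → ξ₁ = 5.57 ξ₂.
Substitute: (1·5.57 + 1) ξ₂ = 59.11 → ξ₂ = 8.997 kmol/h, ξ₁ = 50.11 kmol/h.
Outlet amounts (n = n₀ + Σ ν·ξ):
  M: 75.2 − 1(50.11) − 1(8.997) = 16.09
  V: 0 + 1(50.11) = 50.11
  Q: 0 + 1(8.997) = 8.997
Total out = 75.2 kmol/h; y_V = 50.11 / 75.2 = 0.6664.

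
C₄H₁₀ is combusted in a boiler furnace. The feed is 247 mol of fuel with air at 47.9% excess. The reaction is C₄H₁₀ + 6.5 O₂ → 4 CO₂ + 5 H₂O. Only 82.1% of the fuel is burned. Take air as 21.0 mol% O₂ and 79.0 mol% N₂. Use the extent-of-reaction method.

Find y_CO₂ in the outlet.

0.0684

Stoichiometric O₂ = 6.5 × 247 = 1606 mol; O₂ fed = 1606 × 1.479 = 2375 mol.
N₂ fed = 2375 × 79/21 = 8933 mol.
Fuel reacted = 0.821 × 247 → ξ = 202.8 mol.
Outlet (n = n₀ + ν ξ):
  C₄H₁₀: 247 − 1(202.8) = 44.21
  O₂: 2375 − 6.5(202.8) = 1056
  N₂: 8933 (inert)
  CO₂: 0 + 4(202.8) = 811.1
  H₂O: 0 + 5(202.8) = 1014
Total out = 11860 mol; y_CO₂ = 811.1 / 11860 = 0.0684.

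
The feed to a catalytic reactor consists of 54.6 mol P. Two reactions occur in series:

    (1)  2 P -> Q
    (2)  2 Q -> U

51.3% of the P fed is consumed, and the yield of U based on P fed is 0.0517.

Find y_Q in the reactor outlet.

0.221

Conversion of P: P consumed = 2ξ₁ = 0.513 × 54.6 → ξ₁ = 14 mol.
Yield of U: 1ξ₂ / 54.6 = 0.0517 → ξ₂ = 2.823 mol.
Outlet amounts (n = n₀ + Σ ν·ξ):
  P: 54.6 − 2(14) = 26.59
  Q: 0 + 1(14) − 2(2.823) = 8.359
  U: 0 + 1(2.823) = 2.823
Total out = 37.77 mol; y_Q = 8.359 / 37.77 = 0.2213.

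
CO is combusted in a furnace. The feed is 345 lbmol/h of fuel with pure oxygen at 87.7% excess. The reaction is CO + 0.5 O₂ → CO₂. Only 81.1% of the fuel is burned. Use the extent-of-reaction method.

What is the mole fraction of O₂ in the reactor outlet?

0.348

Stoichiometric O₂ = 0.5 × 345 = 172.5 lbmol/h; O₂ fed = 172.5 × 1.877 = 323.8 lbmol/h.
Fuel reacted = 0.811 × 345 → ξ = 279.8 lbmol/h.
Outlet (n = n₀ + ν ξ):
  CO: 345 − 1(279.8) = 65.2
  O₂: 323.8 − 0.5(279.8) = 183.9
  CO₂: 0 + 1(279.8) = 279.8
Total out = 528.9 lbmol/h; y_O₂ = 183.9 / 528.9 = 0.3477.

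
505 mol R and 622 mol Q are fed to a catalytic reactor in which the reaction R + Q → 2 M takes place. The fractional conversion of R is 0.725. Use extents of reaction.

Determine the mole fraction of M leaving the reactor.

R reacted = 0.725 × 505 = 366.1 mol; ν_R = −1, so ξ = 366.1/1 = 366.1 mol.
Outlet amounts (n = n₀ + ν ξ):
  R: 505 − 1(366.1) = 138.9
  Q: 622 − 1(366.1) = 255.9
  M: 0 + 2(366.1) = 732.2
Total out = 1127 mol; y_M = 732.2 / 1127 = 0.6497.

0.65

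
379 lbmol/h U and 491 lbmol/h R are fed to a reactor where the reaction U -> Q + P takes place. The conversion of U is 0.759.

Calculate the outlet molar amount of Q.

U reacted = 0.759 × 379 = 287.7 lbmol/h; ν_U = −1, so ξ = 287.7/1 = 287.7 lbmol/h.
Outlet amounts (n = n₀ + ν ξ):
  U: 379 − 1(287.7) = 91.34
  Q: 0 + 1(287.7) = 287.7
  P: 0 + 1(287.7) = 287.7
  R: 491 (inert)

288 lbmol/h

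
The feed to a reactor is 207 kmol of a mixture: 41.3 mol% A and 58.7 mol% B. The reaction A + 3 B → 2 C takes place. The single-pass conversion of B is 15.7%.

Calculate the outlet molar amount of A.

79.1 kmol

B reacted = 0.157 × 121.5 = 19.08 kmol; ν_B = −3, so ξ = 19.08/3 = 6.359 kmol.
Outlet amounts (n = n₀ + ν ξ):
  A: 85.49 − 1(6.359) = 79.13
  B: 121.5 − 3(6.359) = 102.4
  C: 0 + 2(6.359) = 12.72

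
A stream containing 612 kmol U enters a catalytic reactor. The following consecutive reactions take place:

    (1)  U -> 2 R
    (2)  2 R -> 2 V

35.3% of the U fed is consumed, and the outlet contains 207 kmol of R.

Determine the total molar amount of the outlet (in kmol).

Conversion of U: U consumed = 1ξ₁ = 0.353 × 612 → ξ₁ = 216 kmol.
R balance: n_R = 0 + 2ξ₁ − 2ξ₂ = 207 → ξ₂ = (2·216 − 207)/2 = 112.5 kmol.
Outlet amounts (n = n₀ + Σ ν·ξ):
  U: 612 − 1(216) = 396
  R: 0 + 2(216) − 2(112.5) = 207
  V: 0 + 2(112.5) = 225.1
Total out = 396 + 207 + 225.1 = 828 kmol.

828 kmol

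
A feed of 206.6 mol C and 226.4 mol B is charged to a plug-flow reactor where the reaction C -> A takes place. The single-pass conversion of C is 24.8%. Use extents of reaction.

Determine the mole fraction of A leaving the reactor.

0.118

C reacted = 0.248 × 206.6 = 51.24 mol; ν_C = −1, so ξ = 51.24/1 = 51.24 mol.
Outlet amounts (n = n₀ + ν ξ):
  C: 206.6 − 1(51.24) = 155.4
  A: 0 + 1(51.24) = 51.24
  B: 226.4 (inert)
Total out = 433 mol; y_A = 51.24 / 433 = 0.1183.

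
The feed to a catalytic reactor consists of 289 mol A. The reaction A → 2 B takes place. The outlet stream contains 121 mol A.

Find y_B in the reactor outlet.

0.735

For A: n = n₀ − 1ξ → 121 = 289 − 1ξ, giving ξ = 168 mol.
Outlet amounts (n = n₀ + ν ξ):
  A: 289 − 1(168) = 121
  B: 0 + 2(168) = 336
Total out = 457 mol; y_B = 336 / 457 = 0.7352.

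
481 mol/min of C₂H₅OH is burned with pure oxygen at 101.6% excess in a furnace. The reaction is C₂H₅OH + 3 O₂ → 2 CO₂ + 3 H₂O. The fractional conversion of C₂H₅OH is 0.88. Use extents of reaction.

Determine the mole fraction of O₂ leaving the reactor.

0.43

Stoichiometric O₂ = 3 × 481 = 1443 mol/min; O₂ fed = 1443 × 2.016 = 2909 mol/min.
Fuel reacted = 0.88 × 481 → ξ = 423.3 mol/min.
Outlet (n = n₀ + ν ξ):
  C₂H₅OH: 481 − 1(423.3) = 57.72
  O₂: 2909 − 3(423.3) = 1639
  CO₂: 0 + 2(423.3) = 846.6
  H₂O: 0 + 3(423.3) = 1270
Total out = 3813 mol/min; y_O₂ = 1639 / 3813 = 0.4299.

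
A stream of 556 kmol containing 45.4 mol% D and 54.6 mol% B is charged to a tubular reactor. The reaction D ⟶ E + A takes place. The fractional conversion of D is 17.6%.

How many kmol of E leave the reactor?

44.4 kmol

D reacted = 0.176 × 252.4 = 44.43 kmol; ν_D = −1, so ξ = 44.43/1 = 44.43 kmol.
Outlet amounts (n = n₀ + ν ξ):
  D: 252.4 − 1(44.43) = 208
  E: 0 + 1(44.43) = 44.43
  A: 0 + 1(44.43) = 44.43
  B: 303.6 (inert)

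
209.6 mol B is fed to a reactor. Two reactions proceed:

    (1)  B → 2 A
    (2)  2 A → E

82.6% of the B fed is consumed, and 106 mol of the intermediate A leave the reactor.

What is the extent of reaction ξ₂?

ξ₂ = 120 mol

Conversion of B: B consumed = 1ξ₁ = 0.826 × 209.6 → ξ₁ = 173.1 mol.
A balance: n_A = 0 + 2ξ₁ − 2ξ₂ = 106 → ξ₂ = (2·173.1 − 106)/2 = 120.1 mol.
Outlet amounts (n = n₀ + Σ ν·ξ):
  B: 209.6 − 1(173.1) = 36.47
  A: 0 + 2(173.1) − 2(120.1) = 106
  E: 0 + 1(120.1) = 120.1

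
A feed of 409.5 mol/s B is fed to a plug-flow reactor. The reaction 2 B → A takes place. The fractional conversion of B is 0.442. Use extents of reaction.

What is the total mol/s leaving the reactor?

319 mol/s

B reacted = 0.442 × 409.5 = 181 mol/s; ν_B = −2, so ξ = 181/2 = 90.5 mol/s.
Outlet amounts (n = n₀ + ν ξ):
  B: 409.5 − 2(90.5) = 228.5
  A: 0 + 1(90.5) = 90.5
Total out = 228.5 + 90.5 = 319 mol/s.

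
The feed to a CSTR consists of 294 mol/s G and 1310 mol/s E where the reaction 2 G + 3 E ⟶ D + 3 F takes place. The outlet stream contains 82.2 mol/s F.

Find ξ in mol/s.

For F: n = n₀ + 3ξ → 82.2 = 0 + 3ξ, giving ξ = 27.4 mol/s.
Outlet amounts (n = n₀ + ν ξ):
  G: 294 − 2(27.4) = 239.2
  E: 1310 − 3(27.4) = 1228
  D: 0 + 1(27.4) = 27.4
  F: 0 + 3(27.4) = 82.2

ξ = 27.4 mol/s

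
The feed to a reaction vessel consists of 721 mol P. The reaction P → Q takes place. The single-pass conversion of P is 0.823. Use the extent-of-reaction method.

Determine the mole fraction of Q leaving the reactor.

P reacted = 0.823 × 721 = 593.4 mol; ν_P = −1, so ξ = 593.4/1 = 593.4 mol.
Outlet amounts (n = n₀ + ν ξ):
  P: 721 − 1(593.4) = 127.6
  Q: 0 + 1(593.4) = 593.4
Total out = 721 mol; y_Q = 593.4 / 721 = 0.823.

0.823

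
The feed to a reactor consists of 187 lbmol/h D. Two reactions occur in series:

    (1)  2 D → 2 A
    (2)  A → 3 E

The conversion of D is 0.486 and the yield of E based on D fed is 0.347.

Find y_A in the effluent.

Conversion of D: D consumed = 2ξ₁ = 0.486 × 187 → ξ₁ = 45.44 lbmol/h.
Yield of E: 3ξ₂ / 187 = 0.347 → ξ₂ = 21.63 lbmol/h.
Outlet amounts (n = n₀ + Σ ν·ξ):
  D: 187 − 2(45.44) = 96.12
  A: 0 + 2(45.44) − 1(21.63) = 69.25
  E: 0 + 3(21.63) = 64.89
Total out = 230.3 lbmol/h; y_A = 69.25 / 230.3 = 0.3008.

0.301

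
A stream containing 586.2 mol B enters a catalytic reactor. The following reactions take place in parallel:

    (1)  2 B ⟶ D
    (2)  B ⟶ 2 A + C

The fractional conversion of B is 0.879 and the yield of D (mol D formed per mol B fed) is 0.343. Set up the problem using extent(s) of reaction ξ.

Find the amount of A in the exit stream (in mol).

226 mol

Yield of D: 1ξ₁ / 586.2 = 0.343 → ξ₁ = 201.1 mol.
Conversion of B: 2ξ₁ + 1ξ₂ = 0.879 × 586.2 = 515.3 → ξ₂ = 113.1 mol.
Outlet amounts (n = n₀ + Σ ν·ξ):
  B: 586.2 − 2(201.1) − 1(113.1) = 70.93
  D: 0 + 1(201.1) = 201.1
  A: 0 + 2(113.1) = 226.3
  C: 0 + 1(113.1) = 113.1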